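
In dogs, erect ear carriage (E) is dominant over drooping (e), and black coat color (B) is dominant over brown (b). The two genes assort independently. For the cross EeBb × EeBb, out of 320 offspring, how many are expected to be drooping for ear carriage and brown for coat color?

Dihybrid cross EeBb × EeBb — consider each gene separately:
ear carriage: Ee × Ee → 1 EE, 2 Ee, 1 ee → 3 E_ : 1 ee (out of 4)
coat color: Bb × Bb → 1 BB, 2 Bb, 1 bb → 3 B_ : 1 bb (out of 4)
Looking for: drooping (ee) and brown (bb)
P(drooping) = 1/4, P(brown) = 1/4
P(both) = 1/4 × 1/4 = 1/16
Expected count = 1/16 × 320 = 20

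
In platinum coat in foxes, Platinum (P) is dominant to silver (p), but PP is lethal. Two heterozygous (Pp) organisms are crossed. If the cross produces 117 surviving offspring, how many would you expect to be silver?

Cross: Pp × Pp
Punnett square offspring (before lethality): 1 PP, 2 Pp, 1 pp
The PP genotype is lethal (embryos die); surviving offspring: 2 Pp, 1 pp
silver: 1 out of 3 → fraction 1/3
Expected count = 1/3 × 117 = 39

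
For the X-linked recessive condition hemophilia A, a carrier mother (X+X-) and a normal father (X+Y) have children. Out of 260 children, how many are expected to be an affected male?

Cross: X+X- × X+Y
Offspring: 1 X+X+, 1 X+Y, 1 X+X-, 1 X-Y
Probability of an affected male: 1/4
Expected count = 1/4 × 260 = 65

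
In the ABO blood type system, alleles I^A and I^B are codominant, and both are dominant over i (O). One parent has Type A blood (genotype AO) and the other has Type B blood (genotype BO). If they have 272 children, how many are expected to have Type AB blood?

Cross: AO × BO
Possible offspring genotypes: 1 AB, 1 AO, 1 BO, 1 OO
Blood type counts: 1 Type AB, 1 Type A, 1 Type B, 1 Type O
Probability of Type AB: 1/4
Expected count = 1/4 × 272 = 68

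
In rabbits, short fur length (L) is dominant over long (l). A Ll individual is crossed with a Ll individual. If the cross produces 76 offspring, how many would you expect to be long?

Punnett square for Ll × Ll:
Offspring genotypes: 1 LL, 2 Ll, 1 ll
short: 3, long: 1
long: 1 out of 4 → fraction 1/4
Expected count = 1/4 × 76 = 19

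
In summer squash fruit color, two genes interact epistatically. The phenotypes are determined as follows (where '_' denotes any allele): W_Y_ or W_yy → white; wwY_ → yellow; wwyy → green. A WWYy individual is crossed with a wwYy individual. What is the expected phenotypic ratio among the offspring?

Cross: WWYy × wwYy — consider each gene separately:
W gene: WW × ww → 4 Ww → 4 W_ (out of 4)
Y gene: Yy × Yy → 1 YY, 2 Yy, 1 yy → 3 Y_ : 1 yy (out of 4)
Genotype classes (out of 4 × 4 = 16): W_Y_ = 4×3 = 12; W_yy = 4×1 = 4
Apply the phenotype rules: W_Y_ (12) + W_yy (4) → white
Phenotype counts (out of 16): 16 white
Ratio: all white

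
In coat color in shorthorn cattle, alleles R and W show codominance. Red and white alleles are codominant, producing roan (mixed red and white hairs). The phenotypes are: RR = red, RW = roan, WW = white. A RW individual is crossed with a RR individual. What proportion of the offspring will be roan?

Punnett square for RW × RR:
Offspring genotypes: 2 RR, 2 RW
Phenotype counts: 2 red, 2 roan
roan: 2 out of 4
Probability: 2/4 = 1/2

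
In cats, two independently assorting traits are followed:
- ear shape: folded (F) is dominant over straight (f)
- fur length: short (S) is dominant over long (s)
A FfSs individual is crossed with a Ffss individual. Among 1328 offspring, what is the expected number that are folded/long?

Dihybrid cross FfSs × Ffss — consider each gene separately:
ear shape: Ff × Ff → 1 FF, 2 Ff, 1 ff → 3 F_ : 1 ff (out of 4)
fur length: Ss × ss → 2 Ss, 2 ss → 2 S_ : 2 ss (out of 4)
Combine (counts out of 4 × 4 = 16): folded/short (F_S_) = 3×2 = 6; folded/long (F_ss) = 3×2 = 6; straight/short (ffS_) = 1×2 = 2; straight/long (ffss) = 1×2 = 2
Phenotype counts (out of 16): 6 folded/short, 6 folded/long, 2 straight/short, 2 straight/long
folded/long: 6 out of 16 → fraction 3/8
Expected count = 3/8 × 1328 = 498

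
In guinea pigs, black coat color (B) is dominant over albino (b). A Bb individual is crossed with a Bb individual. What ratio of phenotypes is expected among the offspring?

Punnett square for Bb × Bb:
Offspring genotypes: 1 BB, 2 Bb, 1 bb
black: 3, albino: 1
Ratio: 3:1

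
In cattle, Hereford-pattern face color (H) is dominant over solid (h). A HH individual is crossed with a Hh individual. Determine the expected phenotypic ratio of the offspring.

Punnett square for HH × Hh:
Offspring genotypes: 2 HH, 2 Hh
Hereford-pattern: 4, solid: 0
Ratio: all Hereford-pattern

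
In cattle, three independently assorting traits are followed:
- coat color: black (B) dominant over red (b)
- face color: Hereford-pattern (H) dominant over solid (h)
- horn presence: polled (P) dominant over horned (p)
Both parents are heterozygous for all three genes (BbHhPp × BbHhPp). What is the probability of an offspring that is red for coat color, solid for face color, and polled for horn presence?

Trihybrid cross: BbHhPp × BbHhPp
Each trait segregates independently with a 3:1 phenotypic ratio, so each gene contributes 3/4 (dominant) or 1/4 (recessive).
Target: red (coat color), solid (face color), polled (horn presence)
Probability = product of independent per-trait probabilities
= 1/4 × 1/4 × 3/4 = 3/64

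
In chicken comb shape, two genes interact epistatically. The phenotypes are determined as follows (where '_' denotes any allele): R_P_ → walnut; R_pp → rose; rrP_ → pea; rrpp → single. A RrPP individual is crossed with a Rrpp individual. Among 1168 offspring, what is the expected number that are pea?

Cross: RrPP × Rrpp — consider each gene separately:
R gene: Rr × Rr → 1 RR, 2 Rr, 1 rr → 3 R_ : 1 rr (out of 4)
P gene: PP × pp → 4 Pp → 4 P_ (out of 4)
Genotype classes (out of 4 × 4 = 16): R_P_ = 3×4 = 12; rrP_ = 1×4 = 4
Apply the phenotype rules: R_P_ (12) → walnut; rrP_ (4) → pea
Phenotype counts (out of 16): 12 walnut, 4 pea
pea: 4 out of 16 → fraction 1/4
Expected count = 1/4 × 1168 = 292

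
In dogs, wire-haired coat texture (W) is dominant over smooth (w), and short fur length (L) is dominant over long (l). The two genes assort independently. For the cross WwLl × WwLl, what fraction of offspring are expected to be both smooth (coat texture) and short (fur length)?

Dihybrid cross WwLl × WwLl — consider each gene separately:
coat texture: Ww × Ww → 1 WW, 2 Ww, 1 ww → 3 W_ : 1 ww (out of 4)
fur length: Ll × Ll → 1 LL, 2 Ll, 1 ll → 3 L_ : 1 ll (out of 4)
Looking for: smooth (ww) and short (L_)
P(smooth) = 1/4, P(short) = 3/4
P(both) = 1/4 × 3/4 = 3/16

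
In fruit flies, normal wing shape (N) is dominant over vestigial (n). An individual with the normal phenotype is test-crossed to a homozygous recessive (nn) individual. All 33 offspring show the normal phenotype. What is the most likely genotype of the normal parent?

Test cross: ? × nn
All offspring are normal.
If the unknown parent were heterozygous (Nn), about half of 33 offspring would be vestigial; none are. The unknown parent is most likely homozygous dominant (NN).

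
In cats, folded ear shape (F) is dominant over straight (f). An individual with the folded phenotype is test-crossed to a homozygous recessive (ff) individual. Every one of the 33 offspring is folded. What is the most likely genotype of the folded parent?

Test cross: ? × ff
All offspring are folded.
If the unknown parent were heterozygous (Ff), about half of 33 offspring would be straight; none are. The unknown parent is most likely homozygous dominant (FF).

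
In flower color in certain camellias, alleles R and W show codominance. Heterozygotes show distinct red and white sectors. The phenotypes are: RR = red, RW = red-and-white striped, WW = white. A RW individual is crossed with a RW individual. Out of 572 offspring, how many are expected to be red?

Punnett square for RW × RW:
Offspring genotypes: 1 RR, 2 RW, 1 WW
Phenotype counts: 1 red, 2 red-and-white striped, 1 white
red: 1 out of 4 → fraction 1/4
Expected count = 1/4 × 572 = 143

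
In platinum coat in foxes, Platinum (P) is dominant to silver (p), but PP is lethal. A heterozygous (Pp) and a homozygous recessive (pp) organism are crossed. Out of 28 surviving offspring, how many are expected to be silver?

Cross: Pp × pp
Punnett square offspring (before lethality): 2 Pp, 2 pp
No PP offspring are produced in this cross.
silver: 2 out of 4 → fraction 1/2
Expected count = 1/2 × 28 = 14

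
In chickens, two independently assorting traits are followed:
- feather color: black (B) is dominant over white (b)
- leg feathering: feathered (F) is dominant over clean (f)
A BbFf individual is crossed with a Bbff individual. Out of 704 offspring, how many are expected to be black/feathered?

Dihybrid cross BbFf × Bbff — consider each gene separately:
feather color: Bb × Bb → 1 BB, 2 Bb, 1 bb → 3 B_ : 1 bb (out of 4)
leg feathering: Ff × ff → 2 Ff, 2 ff → 2 F_ : 2 ff (out of 4)
Combine (counts out of 4 × 4 = 16): black/feathered (B_F_) = 3×2 = 6; black/clean (B_ff) = 3×2 = 6; white/feathered (bbF_) = 1×2 = 2; white/clean (bbff) = 1×2 = 2
Phenotype counts (out of 16): 6 black/feathered, 6 black/clean, 2 white/feathered, 2 white/clean
black/feathered: 6 out of 16 → fraction 3/8
Expected count = 3/8 × 704 = 264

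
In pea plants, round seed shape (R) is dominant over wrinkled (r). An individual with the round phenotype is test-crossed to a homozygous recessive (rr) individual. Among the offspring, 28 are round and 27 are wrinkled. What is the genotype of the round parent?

Test cross: ? × rr
Offspring: 28 round, 27 wrinkled — approximately 1:1.
A 1:1 ratio in a test cross indicates the unknown parent is heterozygous (Rr).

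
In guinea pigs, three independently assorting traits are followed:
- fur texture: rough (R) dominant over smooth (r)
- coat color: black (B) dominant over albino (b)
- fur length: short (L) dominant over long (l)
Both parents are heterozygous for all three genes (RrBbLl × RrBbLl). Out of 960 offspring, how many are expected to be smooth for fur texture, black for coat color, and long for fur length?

Trihybrid cross: RrBbLl × RrBbLl
Each trait segregates independently with a 3:1 phenotypic ratio, so each gene contributes 3/4 (dominant) or 1/4 (recessive).
Target: smooth (fur texture), black (coat color), long (fur length)
Probability = product of independent per-trait probabilities
= 1/4 × 3/4 × 1/4 = 3/64
Expected count = 3/64 × 960 = 45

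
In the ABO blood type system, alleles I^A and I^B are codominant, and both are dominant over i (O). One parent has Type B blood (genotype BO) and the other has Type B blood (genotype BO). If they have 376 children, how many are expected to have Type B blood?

Cross: BO × BO
Possible offspring genotypes: 1 BB, 2 BO, 1 OO
Blood type counts: 3 Type B, 1 Type O
Probability of Type B: 3/4
Expected count = 3/4 × 376 = 282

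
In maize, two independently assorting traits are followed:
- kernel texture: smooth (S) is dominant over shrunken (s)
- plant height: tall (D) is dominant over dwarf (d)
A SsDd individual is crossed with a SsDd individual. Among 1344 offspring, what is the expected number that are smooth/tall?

Dihybrid cross SsDd × SsDd — consider each gene separately:
kernel texture: Ss × Ss → 1 SS, 2 Ss, 1 ss → 3 S_ : 1 ss (out of 4)
plant height: Dd × Dd → 1 DD, 2 Dd, 1 dd → 3 D_ : 1 dd (out of 4)
Combine (counts out of 4 × 4 = 16): smooth/tall (S_D_) = 3×3 = 9; smooth/dwarf (S_dd) = 3×1 = 3; shrunken/tall (ssD_) = 1×3 = 3; shrunken/dwarf (ssdd) = 1×1 = 1
Phenotype counts (out of 16): 9 smooth/tall, 3 smooth/dwarf, 3 shrunken/tall, 1 shrunken/dwarf
smooth/tall: 9 out of 16 → fraction 9/16
Expected count = 9/16 × 1344 = 756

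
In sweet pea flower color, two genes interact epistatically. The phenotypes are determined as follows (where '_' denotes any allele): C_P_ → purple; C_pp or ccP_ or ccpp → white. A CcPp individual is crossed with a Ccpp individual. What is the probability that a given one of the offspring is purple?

Cross: CcPp × Ccpp — consider each gene separately:
C gene: Cc × Cc → 1 CC, 2 Cc, 1 cc → 3 C_ : 1 cc (out of 4)
P gene: Pp × pp → 2 Pp, 2 pp → 2 P_ : 2 pp (out of 4)
Genotype classes (out of 4 × 4 = 16): C_P_ = 3×2 = 6; C_pp = 3×2 = 6; ccP_ = 1×2 = 2; ccpp = 1×2 = 2
Apply the phenotype rules: C_P_ (6) → purple; C_pp (6) + ccP_ (2) + ccpp (2) → white
Phenotype counts (out of 16): 6 purple, 10 white
purple: 6 out of 16
Probability: 6/16 = 3/8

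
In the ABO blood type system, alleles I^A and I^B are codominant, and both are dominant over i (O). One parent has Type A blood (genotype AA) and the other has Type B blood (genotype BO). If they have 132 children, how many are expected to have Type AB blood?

Cross: AA × BO
Possible offspring genotypes: 2 AB, 2 AO
Blood type counts: 2 Type AB, 2 Type A
Probability of Type AB: 2/4 = 1/2
Expected count = 1/2 × 132 = 66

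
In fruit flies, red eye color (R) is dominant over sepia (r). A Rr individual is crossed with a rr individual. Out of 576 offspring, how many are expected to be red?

Punnett square for Rr × rr:
Offspring genotypes: 2 Rr, 2 rr
red: 2, sepia: 2
red: 2 out of 4 → fraction 1/2
Expected count = 1/2 × 576 = 288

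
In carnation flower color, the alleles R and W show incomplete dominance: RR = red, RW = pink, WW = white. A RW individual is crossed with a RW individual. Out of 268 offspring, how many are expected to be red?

Punnett square for RW × RW:
Offspring genotypes: 1 RR, 2 RW, 1 WW
Phenotype counts: 1 red, 2 pink, 1 white
red: 1 out of 4 → fraction 1/4
Expected count = 1/4 × 268 = 67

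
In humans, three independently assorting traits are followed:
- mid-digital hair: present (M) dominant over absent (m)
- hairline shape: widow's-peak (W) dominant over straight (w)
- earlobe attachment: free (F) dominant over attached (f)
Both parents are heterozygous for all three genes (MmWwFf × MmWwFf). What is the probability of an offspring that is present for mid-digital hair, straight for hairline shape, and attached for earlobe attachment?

Trihybrid cross: MmWwFf × MmWwFf
Each trait segregates independently with a 3:1 phenotypic ratio, so each gene contributes 3/4 (dominant) or 1/4 (recessive).
Target: present (mid-digital hair), straight (hairline shape), attached (earlobe attachment)
Probability = product of independent per-trait probabilities
= 3/4 × 1/4 × 1/4 = 3/64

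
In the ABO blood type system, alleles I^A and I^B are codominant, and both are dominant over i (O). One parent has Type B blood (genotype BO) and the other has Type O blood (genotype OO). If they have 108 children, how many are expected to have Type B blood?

Cross: BO × OO
Possible offspring genotypes: 2 BO, 2 OO
Blood type counts: 2 Type B, 2 Type O
Probability of Type B: 2/4 = 1/2
Expected count = 1/2 × 108 = 54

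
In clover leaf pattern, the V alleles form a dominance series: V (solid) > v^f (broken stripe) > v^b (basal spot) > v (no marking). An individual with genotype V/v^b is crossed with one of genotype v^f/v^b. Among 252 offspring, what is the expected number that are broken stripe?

Cross: V/v^b × v^f/v^b
Allele dominance: V > v^f > v^b > v
Offspring genotypes: 1 V/v^f, 1 V/v^b, 1 v^f/v^b, 1 v^b/v^b
Phenotype counts: 2 solid, 1 broken stripe, 1 basal spot
broken stripe: 1 out of 4 → fraction 1/4
Expected count = 1/4 × 252 = 63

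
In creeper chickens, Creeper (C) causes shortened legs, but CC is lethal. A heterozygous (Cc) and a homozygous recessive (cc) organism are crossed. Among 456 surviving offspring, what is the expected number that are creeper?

Cross: Cc × cc
Punnett square offspring (before lethality): 2 Cc, 2 cc
No CC offspring are produced in this cross.
creeper: 2 out of 4 → fraction 1/2
Expected count = 1/2 × 456 = 228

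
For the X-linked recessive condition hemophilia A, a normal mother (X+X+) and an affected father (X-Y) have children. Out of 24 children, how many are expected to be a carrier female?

Cross: X+X+ × X-Y
Offspring: 2 X+X-, 2 X+Y
Probability of a carrier female: 2/4 = 1/2
Expected count = 1/2 × 24 = 12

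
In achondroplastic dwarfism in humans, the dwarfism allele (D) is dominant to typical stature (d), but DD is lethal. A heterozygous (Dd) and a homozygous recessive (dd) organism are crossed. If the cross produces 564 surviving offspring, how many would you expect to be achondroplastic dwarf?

Cross: Dd × dd
Punnett square offspring (before lethality): 2 Dd, 2 dd
No DD offspring are produced in this cross.
achondroplastic dwarf: 2 out of 4 → fraction 1/2
Expected count = 1/2 × 564 = 282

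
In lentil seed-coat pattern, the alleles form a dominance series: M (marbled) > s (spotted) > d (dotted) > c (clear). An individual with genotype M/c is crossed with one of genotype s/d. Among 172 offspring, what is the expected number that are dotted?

Cross: M/c × s/d
Allele dominance: M > s > d > c
Offspring genotypes: 1 M/s, 1 M/d, 1 s/c, 1 d/c
Phenotype counts: 2 marbled, 1 spotted, 1 dotted
dotted: 1 out of 4 → fraction 1/4
Expected count = 1/4 × 172 = 43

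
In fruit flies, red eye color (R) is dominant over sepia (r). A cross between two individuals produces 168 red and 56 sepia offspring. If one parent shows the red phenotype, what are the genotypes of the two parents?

Observed offspring: 168 red, 56 sepia
The observed ratio simplifies to 3:1. Sepia (rr) offspring appear, so each parent must contribute one r allele. The parent stated to show red carries R, so it is Rr. The other parent is then either Rr or rr: Rr × rr would give a 1:1 split, whereas Rr × Rr gives 3:1 — matching the data. So both parents are heterozygous (Rr × Rr).
Parent genotypes: Rr × Rr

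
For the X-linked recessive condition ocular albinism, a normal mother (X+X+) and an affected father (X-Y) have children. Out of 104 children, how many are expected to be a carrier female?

Cross: X+X+ × X-Y
Offspring: 2 X+X-, 2 X+Y
Probability of a carrier female: 2/4 = 1/2
Expected count = 1/2 × 104 = 52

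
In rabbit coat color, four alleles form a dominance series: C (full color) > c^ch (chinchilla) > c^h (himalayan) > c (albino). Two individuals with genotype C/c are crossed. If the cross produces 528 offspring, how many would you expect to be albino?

Cross: C/c × C/c
Allele dominance: C > c^ch > c^h > c
Offspring genotypes: 1 C/C, 2 C/c, 1 c/c
Phenotype counts: 3 full color, 1 albino
albino: 1 out of 4 → fraction 1/4
Expected count = 1/4 × 528 = 132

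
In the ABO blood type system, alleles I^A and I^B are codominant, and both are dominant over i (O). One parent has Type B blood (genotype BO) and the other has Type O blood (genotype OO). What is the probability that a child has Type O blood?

Cross: BO × OO
Possible offspring genotypes: 2 BO, 2 OO
Blood type counts: 2 Type B, 2 Type O
Probability of Type O: 2/4 = 1/2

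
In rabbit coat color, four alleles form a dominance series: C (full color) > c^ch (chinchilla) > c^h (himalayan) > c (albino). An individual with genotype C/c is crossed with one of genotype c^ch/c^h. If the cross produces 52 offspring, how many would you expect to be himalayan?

Cross: C/c × c^ch/c^h
Allele dominance: C > c^ch > c^h > c
Offspring genotypes: 1 C/c^ch, 1 C/c^h, 1 c^ch/c, 1 c^h/c
Phenotype counts: 2 full color, 1 chinchilla, 1 himalayan
himalayan: 1 out of 4 → fraction 1/4
Expected count = 1/4 × 52 = 13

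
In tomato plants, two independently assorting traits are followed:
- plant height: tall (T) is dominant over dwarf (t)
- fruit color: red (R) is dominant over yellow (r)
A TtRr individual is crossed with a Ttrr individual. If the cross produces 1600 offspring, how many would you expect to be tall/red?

Dihybrid cross TtRr × Ttrr — consider each gene separately:
plant height: Tt × Tt → 1 TT, 2 Tt, 1 tt → 3 T_ : 1 tt (out of 4)
fruit color: Rr × rr → 2 Rr, 2 rr → 2 R_ : 2 rr (out of 4)
Combine (counts out of 4 × 4 = 16): tall/red (T_R_) = 3×2 = 6; tall/yellow (T_rr) = 3×2 = 6; dwarf/red (ttR_) = 1×2 = 2; dwarf/yellow (ttrr) = 1×2 = 2
Phenotype counts (out of 16): 6 tall/red, 6 tall/yellow, 2 dwarf/red, 2 dwarf/yellow
tall/red: 6 out of 16 → fraction 3/8
Expected count = 3/8 × 1600 = 600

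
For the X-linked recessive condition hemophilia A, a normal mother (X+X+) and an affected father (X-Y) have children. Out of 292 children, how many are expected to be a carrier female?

Cross: X+X+ × X-Y
Offspring: 2 X+X-, 2 X+Y
Probability of a carrier female: 2/4 = 1/2
Expected count = 1/2 × 292 = 146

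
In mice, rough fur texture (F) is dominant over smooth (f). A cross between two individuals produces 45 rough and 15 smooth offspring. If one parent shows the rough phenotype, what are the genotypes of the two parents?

Observed offspring: 45 rough, 15 smooth
The observed ratio simplifies to 3:1. Smooth (ff) offspring appear, so each parent must contribute one f allele. The parent stated to show rough carries F, so it is Ff. The other parent is then either Ff or ff: Ff × ff would give a 1:1 split, whereas Ff × Ff gives 3:1 — matching the data. So both parents are heterozygous (Ff × Ff).
Parent genotypes: Ff × Ff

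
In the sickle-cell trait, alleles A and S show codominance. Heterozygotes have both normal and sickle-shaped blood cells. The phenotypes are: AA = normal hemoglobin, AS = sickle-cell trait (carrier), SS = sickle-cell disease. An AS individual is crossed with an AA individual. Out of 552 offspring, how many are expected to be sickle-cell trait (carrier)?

Punnett square for AS × AA:
Offspring genotypes: 2 AA, 2 AS
Phenotype counts: 2 normal hemoglobin, 2 sickle-cell trait (carrier)
sickle-cell trait (carrier): 2 out of 4 → fraction 1/2
Expected count = 1/2 × 552 = 276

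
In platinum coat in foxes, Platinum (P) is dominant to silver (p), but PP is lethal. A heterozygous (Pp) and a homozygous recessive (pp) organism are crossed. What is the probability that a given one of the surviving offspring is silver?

Cross: Pp × pp
Punnett square offspring (before lethality): 2 Pp, 2 pp
No PP offspring are produced in this cross.
silver: 2 out of 4
Probability: 2/4 = 1/2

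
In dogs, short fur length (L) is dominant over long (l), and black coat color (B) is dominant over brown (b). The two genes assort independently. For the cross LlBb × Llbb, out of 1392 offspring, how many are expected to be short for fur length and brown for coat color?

Dihybrid cross LlBb × Llbb — consider each gene separately:
fur length: Ll × Ll → 1 LL, 2 Ll, 1 ll → 3 L_ : 1 ll (out of 4)
coat color: Bb × bb → 2 Bb, 2 bb → 2 B_ : 2 bb (out of 4)
Looking for: short (L_) and brown (bb)
P(short) = 3/4, P(brown) = 2/4
P(both) = 3/4 × 2/4 = 6/16 = 3/8
Expected count = 3/8 × 1392 = 522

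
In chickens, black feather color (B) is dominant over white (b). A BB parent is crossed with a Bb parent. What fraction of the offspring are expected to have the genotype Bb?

Punnett square for BB × Bb:
Offspring genotypes: 2 BB, 2 Bb
Total offspring: 4
Count with target: 2
Probability: 2/4 = 1/2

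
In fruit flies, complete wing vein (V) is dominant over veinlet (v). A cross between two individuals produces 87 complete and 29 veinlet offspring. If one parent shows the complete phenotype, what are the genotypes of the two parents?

Observed offspring: 87 complete, 29 veinlet
The observed ratio simplifies to 3:1. Veinlet (vv) offspring appear, so each parent must contribute one v allele. The parent stated to show complete carries V, so it is Vv. The other parent is then either Vv or vv: Vv × vv would give a 1:1 split, whereas Vv × Vv gives 3:1 — matching the data. So both parents are heterozygous (Vv × Vv).
Parent genotypes: Vv × Vv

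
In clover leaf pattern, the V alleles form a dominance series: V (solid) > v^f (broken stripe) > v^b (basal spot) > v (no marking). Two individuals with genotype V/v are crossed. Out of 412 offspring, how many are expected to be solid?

Cross: V/v × V/v
Allele dominance: V > v^f > v^b > v
Offspring genotypes: 1 V/V, 2 V/v, 1 v/v
Phenotype counts: 3 solid, 1 unmarked
solid: 3 out of 4 → fraction 3/4
Expected count = 3/4 × 412 = 309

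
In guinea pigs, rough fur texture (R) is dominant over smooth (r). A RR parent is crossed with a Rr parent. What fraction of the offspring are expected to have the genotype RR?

Punnett square for RR × Rr:
Offspring genotypes: 2 RR, 2 Rr
Total offspring: 4
Count with target: 2
Probability: 2/4 = 1/2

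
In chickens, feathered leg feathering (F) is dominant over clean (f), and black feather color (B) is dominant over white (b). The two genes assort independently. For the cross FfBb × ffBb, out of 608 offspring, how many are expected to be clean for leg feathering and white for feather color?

Dihybrid cross FfBb × ffBb — consider each gene separately:
leg feathering: Ff × ff → 2 Ff, 2 ff → 2 F_ : 2 ff (out of 4)
feather color: Bb × Bb → 1 BB, 2 Bb, 1 bb → 3 B_ : 1 bb (out of 4)
Looking for: clean (ff) and white (bb)
P(clean) = 2/4, P(white) = 1/4
P(both) = 2/4 × 1/4 = 2/16 = 1/8
Expected count = 1/8 × 608 = 76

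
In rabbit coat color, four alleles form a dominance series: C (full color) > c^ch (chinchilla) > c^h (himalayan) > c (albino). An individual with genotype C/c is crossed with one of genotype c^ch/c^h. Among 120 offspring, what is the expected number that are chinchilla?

Cross: C/c × c^ch/c^h
Allele dominance: C > c^ch > c^h > c
Offspring genotypes: 1 C/c^ch, 1 C/c^h, 1 c^ch/c, 1 c^h/c
Phenotype counts: 2 full color, 1 chinchilla, 1 himalayan
chinchilla: 1 out of 4 → fraction 1/4
Expected count = 1/4 × 120 = 30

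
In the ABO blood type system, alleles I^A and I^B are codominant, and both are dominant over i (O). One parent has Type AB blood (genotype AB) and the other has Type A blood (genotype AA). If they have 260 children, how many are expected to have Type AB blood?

Cross: AB × AA
Possible offspring genotypes: 2 AA, 2 AB
Blood type counts: 2 Type A, 2 Type AB
Probability of Type AB: 2/4 = 1/2
Expected count = 1/2 × 260 = 130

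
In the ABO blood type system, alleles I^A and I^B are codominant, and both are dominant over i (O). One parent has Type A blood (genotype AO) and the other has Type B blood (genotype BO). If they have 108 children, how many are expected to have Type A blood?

Cross: AO × BO
Possible offspring genotypes: 1 AB, 1 AO, 1 BO, 1 OO
Blood type counts: 1 Type AB, 1 Type A, 1 Type B, 1 Type O
Probability of Type A: 1/4
Expected count = 1/4 × 108 = 27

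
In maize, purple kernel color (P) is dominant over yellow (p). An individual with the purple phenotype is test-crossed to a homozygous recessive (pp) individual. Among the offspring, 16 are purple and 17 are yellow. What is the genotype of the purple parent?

Test cross: ? × pp
Offspring: 16 purple, 17 yellow — approximately 1:1.
A 1:1 ratio in a test cross indicates the unknown parent is heterozygous (Pp).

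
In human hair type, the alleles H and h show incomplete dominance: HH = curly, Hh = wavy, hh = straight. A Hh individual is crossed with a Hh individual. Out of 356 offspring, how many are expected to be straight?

Punnett square for Hh × Hh:
Offspring genotypes: 1 HH, 2 Hh, 1 hh
Phenotype counts: 1 curly, 2 wavy, 1 straight
straight: 1 out of 4 → fraction 1/4
Expected count = 1/4 × 356 = 89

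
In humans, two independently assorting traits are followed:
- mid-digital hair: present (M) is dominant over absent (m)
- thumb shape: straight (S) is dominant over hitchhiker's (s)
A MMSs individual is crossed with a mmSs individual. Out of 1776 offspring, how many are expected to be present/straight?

Dihybrid cross MMSs × mmSs — consider each gene separately:
mid-digital hair: MM × mm → 4 Mm → 4 M_ (out of 4)
thumb shape: Ss × Ss → 1 SS, 2 Ss, 1 ss → 3 S_ : 1 ss (out of 4)
Combine (counts out of 4 × 4 = 16): present/straight (M_S_) = 4×3 = 12; present/hitchhiker's (M_ss) = 4×1 = 4
Phenotype counts (out of 16): 12 present/straight, 4 present/hitchhiker's
present/straight: 12 out of 16 → fraction 3/4
Expected count = 3/4 × 1776 = 1332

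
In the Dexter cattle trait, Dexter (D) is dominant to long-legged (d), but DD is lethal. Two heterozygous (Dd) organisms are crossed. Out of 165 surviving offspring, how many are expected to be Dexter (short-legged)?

Cross: Dd × Dd
Punnett square offspring (before lethality): 1 DD, 2 Dd, 1 dd
The DD genotype is lethal (embryos die); surviving offspring: 2 Dd, 1 dd
Dexter (short-legged): 2 out of 3 → fraction 2/3
Expected count = 2/3 × 165 = 110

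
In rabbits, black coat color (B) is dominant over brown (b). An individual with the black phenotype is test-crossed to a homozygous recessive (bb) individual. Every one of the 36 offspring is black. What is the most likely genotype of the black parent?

Test cross: ? × bb
All offspring are black.
If the unknown parent were heterozygous (Bb), about half of 36 offspring would be brown; none are. The unknown parent is most likely homozygous dominant (BB).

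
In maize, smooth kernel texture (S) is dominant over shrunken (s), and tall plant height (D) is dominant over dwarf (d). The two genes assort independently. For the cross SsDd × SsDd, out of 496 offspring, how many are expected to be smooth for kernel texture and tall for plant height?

Dihybrid cross SsDd × SsDd — consider each gene separately:
kernel texture: Ss × Ss → 1 SS, 2 Ss, 1 ss → 3 S_ : 1 ss (out of 4)
plant height: Dd × Dd → 1 DD, 2 Dd, 1 dd → 3 D_ : 1 dd (out of 4)
Looking for: smooth (S_) and tall (D_)
P(smooth) = 3/4, P(tall) = 3/4
P(both) = 3/4 × 3/4 = 9/16
Expected count = 9/16 × 496 = 279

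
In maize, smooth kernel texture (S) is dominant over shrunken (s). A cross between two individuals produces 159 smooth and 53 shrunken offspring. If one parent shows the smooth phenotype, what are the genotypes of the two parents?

Observed offspring: 159 smooth, 53 shrunken
The observed ratio simplifies to 3:1. Shrunken (ss) offspring appear, so each parent must contribute one s allele. The parent stated to show smooth carries S, so it is Ss. The other parent is then either Ss or ss: Ss × ss would give a 1:1 split, whereas Ss × Ss gives 3:1 — matching the data. So both parents are heterozygous (Ss × Ss).
Parent genotypes: Ss × Ss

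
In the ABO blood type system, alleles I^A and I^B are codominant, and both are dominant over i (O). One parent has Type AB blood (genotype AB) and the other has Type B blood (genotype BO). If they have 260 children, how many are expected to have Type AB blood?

Cross: AB × BO
Possible offspring genotypes: 1 AB, 1 AO, 1 BB, 1 BO
Blood type counts: 1 Type AB, 1 Type A, 2 Type B
Probability of Type AB: 1/4
Expected count = 1/4 × 260 = 65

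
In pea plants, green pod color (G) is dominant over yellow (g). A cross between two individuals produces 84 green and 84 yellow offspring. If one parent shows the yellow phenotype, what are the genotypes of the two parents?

Observed offspring: 84 green, 84 yellow
The observed ratio simplifies to 1:1. One parent shows yellow, so its genotype must be gg. A 1:1 offspring split requires the other parent to be heterozygous (Gg).
Parent genotypes: gg × Gg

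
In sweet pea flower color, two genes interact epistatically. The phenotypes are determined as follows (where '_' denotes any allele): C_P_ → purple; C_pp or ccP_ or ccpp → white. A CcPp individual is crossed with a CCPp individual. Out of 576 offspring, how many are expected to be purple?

Cross: CcPp × CCPp — consider each gene separately:
C gene: Cc × CC → 2 CC, 2 Cc → 4 C_ (out of 4)
P gene: Pp × Pp → 1 PP, 2 Pp, 1 pp → 3 P_ : 1 pp (out of 4)
Genotype classes (out of 4 × 4 = 16): C_P_ = 4×3 = 12; C_pp = 4×1 = 4
Apply the phenotype rules: C_P_ (12) → purple; C_pp (4) → white
Phenotype counts (out of 16): 12 purple, 4 white
purple: 12 out of 16 → fraction 3/4
Expected count = 3/4 × 576 = 432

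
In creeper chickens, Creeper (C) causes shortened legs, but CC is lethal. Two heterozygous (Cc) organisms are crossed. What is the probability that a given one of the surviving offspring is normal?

Cross: Cc × Cc
Punnett square offspring (before lethality): 1 CC, 2 Cc, 1 cc
The CC genotype is lethal (embryos die); surviving offspring: 2 Cc, 1 cc
normal: 1 out of 3
Probability: 1/3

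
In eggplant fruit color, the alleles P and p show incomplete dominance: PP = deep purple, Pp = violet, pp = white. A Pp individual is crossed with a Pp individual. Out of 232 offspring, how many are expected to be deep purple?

Punnett square for Pp × Pp:
Offspring genotypes: 1 PP, 2 Pp, 1 pp
Phenotype counts: 1 deep purple, 2 violet, 1 white
deep purple: 1 out of 4 → fraction 1/4
Expected count = 1/4 × 232 = 58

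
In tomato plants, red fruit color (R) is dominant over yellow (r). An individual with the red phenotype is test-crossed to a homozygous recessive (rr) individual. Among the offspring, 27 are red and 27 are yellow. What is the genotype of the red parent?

Test cross: ? × rr
Offspring: 27 red, 27 yellow — approximately 1:1.
A 1:1 ratio in a test cross indicates the unknown parent is heterozygous (Rr).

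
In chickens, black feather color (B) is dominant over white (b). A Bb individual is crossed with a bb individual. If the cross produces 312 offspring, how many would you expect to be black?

Punnett square for Bb × bb:
Offspring genotypes: 2 Bb, 2 bb
black: 2, white: 2
black: 2 out of 4 → fraction 1/2
Expected count = 1/2 × 312 = 156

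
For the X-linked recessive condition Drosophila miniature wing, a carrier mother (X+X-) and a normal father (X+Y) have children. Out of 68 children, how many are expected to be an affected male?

Cross: X+X- × X+Y
Offspring: 1 X+X+, 1 X+Y, 1 X+X-, 1 X-Y
Probability of an affected male: 1/4
Expected count = 1/4 × 68 = 17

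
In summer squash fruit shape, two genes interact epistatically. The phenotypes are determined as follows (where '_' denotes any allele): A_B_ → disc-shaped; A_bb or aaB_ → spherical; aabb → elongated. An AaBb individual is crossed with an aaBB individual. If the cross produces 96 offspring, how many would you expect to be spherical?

Cross: AaBb × aaBB — consider each gene separately:
A gene: Aa × aa → 2 Aa, 2 aa → 2 A_ : 2 aa (out of 4)
B gene: Bb × BB → 2 BB, 2 Bb → 4 B_ (out of 4)
Genotype classes (out of 4 × 4 = 16): A_B_ = 2×4 = 8; aaB_ = 2×4 = 8
Apply the phenotype rules: A_B_ (8) → disc-shaped; aaB_ (8) → spherical
Phenotype counts (out of 16): 8 disc-shaped, 8 spherical
spherical: 8 out of 16 → fraction 1/2
Expected count = 1/2 × 96 = 48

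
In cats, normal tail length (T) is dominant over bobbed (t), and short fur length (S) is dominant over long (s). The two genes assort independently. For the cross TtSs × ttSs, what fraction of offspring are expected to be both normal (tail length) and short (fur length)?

Dihybrid cross TtSs × ttSs — consider each gene separately:
tail length: Tt × tt → 2 Tt, 2 tt → 2 T_ : 2 tt (out of 4)
fur length: Ss × Ss → 1 SS, 2 Ss, 1 ss → 3 S_ : 1 ss (out of 4)
Looking for: normal (T_) and short (S_)
P(normal) = 2/4, P(short) = 3/4
P(both) = 2/4 × 3/4 = 6/16 = 3/8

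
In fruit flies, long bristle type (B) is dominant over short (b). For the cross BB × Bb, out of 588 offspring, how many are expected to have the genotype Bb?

Punnett square for BB × Bb:
Offspring genotypes: 2 BB, 2 Bb
Total offspring: 4
Count with target: 2
Probability: 2/4 = 1/2
Expected count = 1/2 × 588 = 294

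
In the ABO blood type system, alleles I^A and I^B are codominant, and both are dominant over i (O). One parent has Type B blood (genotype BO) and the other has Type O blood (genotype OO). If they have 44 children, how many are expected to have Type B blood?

Cross: BO × OO
Possible offspring genotypes: 2 BO, 2 OO
Blood type counts: 2 Type B, 2 Type O
Probability of Type B: 2/4 = 1/2
Expected count = 1/2 × 44 = 22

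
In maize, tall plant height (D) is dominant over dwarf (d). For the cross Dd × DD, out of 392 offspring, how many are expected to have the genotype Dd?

Punnett square for Dd × DD:
Offspring genotypes: 2 DD, 2 Dd
Total offspring: 4
Count with target: 2
Probability: 2/4 = 1/2
Expected count = 1/2 × 392 = 196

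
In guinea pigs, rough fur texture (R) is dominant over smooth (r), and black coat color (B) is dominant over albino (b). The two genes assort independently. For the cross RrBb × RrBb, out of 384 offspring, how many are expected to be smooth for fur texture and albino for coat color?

Dihybrid cross RrBb × RrBb — consider each gene separately:
fur texture: Rr × Rr → 1 RR, 2 Rr, 1 rr → 3 R_ : 1 rr (out of 4)
coat color: Bb × Bb → 1 BB, 2 Bb, 1 bb → 3 B_ : 1 bb (out of 4)
Looking for: smooth (rr) and albino (bb)
P(smooth) = 1/4, P(albino) = 1/4
P(both) = 1/4 × 1/4 = 1/16
Expected count = 1/16 × 384 = 24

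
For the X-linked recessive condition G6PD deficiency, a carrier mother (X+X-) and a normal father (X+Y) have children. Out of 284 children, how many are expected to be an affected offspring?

Cross: X+X- × X+Y
Offspring: 1 X+X+, 1 X+Y, 1 X+X-, 1 X-Y
Probability of an affected offspring: 1/4
Expected count = 1/4 × 284 = 71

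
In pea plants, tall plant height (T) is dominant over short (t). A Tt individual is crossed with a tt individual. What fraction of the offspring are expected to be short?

Punnett square for Tt × tt:
Offspring genotypes: 2 Tt, 2 tt
tall: 2, short: 2
short: 2 out of 4
Probability: 2/4 = 1/2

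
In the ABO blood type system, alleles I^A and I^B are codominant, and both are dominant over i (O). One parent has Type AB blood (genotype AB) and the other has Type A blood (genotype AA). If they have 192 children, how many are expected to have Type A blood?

Cross: AB × AA
Possible offspring genotypes: 2 AA, 2 AB
Blood type counts: 2 Type A, 2 Type AB
Probability of Type A: 2/4 = 1/2
Expected count = 1/2 × 192 = 96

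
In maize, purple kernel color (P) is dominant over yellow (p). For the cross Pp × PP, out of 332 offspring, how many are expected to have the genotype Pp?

Punnett square for Pp × PP:
Offspring genotypes: 2 PP, 2 Pp
Total offspring: 4
Count with target: 2
Probability: 2/4 = 1/2
Expected count = 1/2 × 332 = 166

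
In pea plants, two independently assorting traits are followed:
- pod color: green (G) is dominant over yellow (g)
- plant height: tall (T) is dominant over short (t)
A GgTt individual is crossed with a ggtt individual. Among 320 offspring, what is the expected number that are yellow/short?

Dihybrid cross GgTt × ggtt — consider each gene separately:
pod color: Gg × gg → 2 Gg, 2 gg → 2 G_ : 2 gg (out of 4)
plant height: Tt × tt → 2 Tt, 2 tt → 2 T_ : 2 tt (out of 4)
Combine (counts out of 4 × 4 = 16): green/tall (G_T_) = 2×2 = 4; green/short (G_tt) = 2×2 = 4; yellow/tall (ggT_) = 2×2 = 4; yellow/short (ggtt) = 2×2 = 4
Phenotype counts (out of 16): 4 green/tall, 4 green/short, 4 yellow/tall, 4 yellow/short
yellow/short: 4 out of 16 → fraction 1/4
Expected count = 1/4 × 320 = 80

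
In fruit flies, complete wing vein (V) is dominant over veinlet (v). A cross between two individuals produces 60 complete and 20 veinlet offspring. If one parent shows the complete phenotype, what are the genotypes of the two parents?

Observed offspring: 60 complete, 20 veinlet
The observed ratio simplifies to 3:1. Veinlet (vv) offspring appear, so each parent must contribute one v allele. The parent stated to show complete carries V, so it is Vv. The other parent is then either Vv or vv: Vv × vv would give a 1:1 split, whereas Vv × Vv gives 3:1 — matching the data. So both parents are heterozygous (Vv × Vv).
Parent genotypes: Vv × Vv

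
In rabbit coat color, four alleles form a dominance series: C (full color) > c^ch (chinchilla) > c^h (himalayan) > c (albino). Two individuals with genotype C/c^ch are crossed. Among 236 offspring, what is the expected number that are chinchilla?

Cross: C/c^ch × C/c^ch
Allele dominance: C > c^ch > c^h > c
Offspring genotypes: 1 C/C, 2 C/c^ch, 1 c^ch/c^ch
Phenotype counts: 3 full color, 1 chinchilla
chinchilla: 1 out of 4 → fraction 1/4
Expected count = 1/4 × 236 = 59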